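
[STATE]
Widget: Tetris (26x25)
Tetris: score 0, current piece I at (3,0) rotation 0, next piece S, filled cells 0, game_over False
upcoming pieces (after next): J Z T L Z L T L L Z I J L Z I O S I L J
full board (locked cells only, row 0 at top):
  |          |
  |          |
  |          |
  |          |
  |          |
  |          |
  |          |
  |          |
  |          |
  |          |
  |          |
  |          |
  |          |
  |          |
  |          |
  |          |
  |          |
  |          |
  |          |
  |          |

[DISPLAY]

   ████   │Next:          
          │ ░░            
          │░░             
          │               
          │               
          │               
          │Score:         
          │0              
          │               
          │               
          │               
          │               
          │               
          │               
          │               
          │               
          │               
          │               
          │               
          │               
          │               
          │               
          │               
          │               
          │               


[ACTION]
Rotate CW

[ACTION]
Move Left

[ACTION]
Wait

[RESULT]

          │Next:          
  █       │ ░░            
  █       │░░             
  █       │               
  █       │               
          │               
          │Score:         
          │0              
          │               
          │               
          │               
          │               
          │               
          │               
          │               
          │               
          │               
          │               
          │               
          │               
          │               
          │               
          │               
          │               
          │               


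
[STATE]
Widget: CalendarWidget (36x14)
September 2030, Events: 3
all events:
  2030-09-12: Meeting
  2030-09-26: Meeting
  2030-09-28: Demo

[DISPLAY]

           September 2030           
Mo Tu We Th Fr Sa Su                
                   1                
 2  3  4  5  6  7  8                
 9 10 11 12* 13 14 15               
16 17 18 19 20 21 22                
23 24 25 26* 27 28* 29              
30                                  
                                    
                                    
                                    
                                    
                                    
                                    


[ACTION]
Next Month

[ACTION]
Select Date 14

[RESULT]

            October 2030            
Mo Tu We Th Fr Sa Su                
    1  2  3  4  5  6                
 7  8  9 10 11 12 13                
[14] 15 16 17 18 19 20              
21 22 23 24 25 26 27                
28 29 30 31                         
                                    
                                    
                                    
                                    
                                    
                                    
                                    


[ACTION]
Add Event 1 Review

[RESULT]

            October 2030            
Mo Tu We Th Fr Sa Su                
    1*  2  3  4  5  6               
 7  8  9 10 11 12 13                
[14] 15 16 17 18 19 20              
21 22 23 24 25 26 27                
28 29 30 31                         
                                    
                                    
                                    
                                    
                                    
                                    
                                    


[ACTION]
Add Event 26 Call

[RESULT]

            October 2030            
Mo Tu We Th Fr Sa Su                
    1*  2  3  4  5  6               
 7  8  9 10 11 12 13                
[14] 15 16 17 18 19 20              
21 22 23 24 25 26* 27               
28 29 30 31                         
                                    
                                    
                                    
                                    
                                    
                                    
                                    


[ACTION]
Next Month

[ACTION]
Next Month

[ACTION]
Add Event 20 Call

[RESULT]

           December 2030            
Mo Tu We Th Fr Sa Su                
                   1                
 2  3  4  5  6  7  8                
 9 10 11 12 13 14 15                
16 17 18 19 20* 21 22               
23 24 25 26 27 28 29                
30 31                               
                                    
                                    
                                    
                                    
                                    
                                    


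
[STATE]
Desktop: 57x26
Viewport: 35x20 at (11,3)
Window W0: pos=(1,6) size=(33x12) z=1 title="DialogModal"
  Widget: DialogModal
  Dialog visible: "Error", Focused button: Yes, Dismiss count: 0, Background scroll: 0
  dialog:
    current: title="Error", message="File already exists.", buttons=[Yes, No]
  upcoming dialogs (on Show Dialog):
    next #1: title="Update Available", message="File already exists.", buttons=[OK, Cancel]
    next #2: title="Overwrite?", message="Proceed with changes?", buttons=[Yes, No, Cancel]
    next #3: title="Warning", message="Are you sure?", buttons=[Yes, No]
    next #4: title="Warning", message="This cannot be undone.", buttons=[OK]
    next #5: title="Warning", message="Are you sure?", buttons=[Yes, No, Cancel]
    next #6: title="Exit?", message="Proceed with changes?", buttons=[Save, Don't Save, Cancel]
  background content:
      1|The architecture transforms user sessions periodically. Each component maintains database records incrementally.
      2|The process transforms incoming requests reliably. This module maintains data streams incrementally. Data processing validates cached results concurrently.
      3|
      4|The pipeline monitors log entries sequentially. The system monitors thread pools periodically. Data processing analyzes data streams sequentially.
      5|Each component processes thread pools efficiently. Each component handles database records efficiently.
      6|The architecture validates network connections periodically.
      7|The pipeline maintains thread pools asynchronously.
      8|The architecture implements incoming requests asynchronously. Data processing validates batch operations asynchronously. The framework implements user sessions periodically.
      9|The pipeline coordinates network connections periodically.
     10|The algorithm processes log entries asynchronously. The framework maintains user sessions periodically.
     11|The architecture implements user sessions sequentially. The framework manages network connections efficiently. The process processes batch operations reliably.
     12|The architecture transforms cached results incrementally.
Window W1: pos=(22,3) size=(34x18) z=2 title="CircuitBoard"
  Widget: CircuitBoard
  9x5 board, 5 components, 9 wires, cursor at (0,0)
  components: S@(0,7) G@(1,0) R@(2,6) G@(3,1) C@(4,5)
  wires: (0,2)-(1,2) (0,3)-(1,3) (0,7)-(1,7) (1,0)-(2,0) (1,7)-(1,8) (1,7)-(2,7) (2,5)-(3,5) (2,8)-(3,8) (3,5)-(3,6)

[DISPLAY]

           ┏━━━━━━━━━━━━━━━━━━━━━━━
           ┃ CircuitBoard          
           ┠───────────────────────
━━━━━━━━━━━┃   0 1 2 3 4 5 6 7 8   
dal        ┃0  [.]      ·   ·      
───────────┃            │   │      
tecture tra┃1   G       ·   ·      
───────────┃    │                  
   Error   ┃2   ·                  
 already ex┃                       
 [Yes]  No ┃3       G              
───────────┃                       
ine maintai┃4                      
tecture imp┃Cursor: (0,0)          
━━━━━━━━━━━┃                       
           ┃                       
           ┃                       
           ┗━━━━━━━━━━━━━━━━━━━━━━━
                                   
                                   


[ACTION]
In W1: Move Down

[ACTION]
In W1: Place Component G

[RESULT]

           ┏━━━━━━━━━━━━━━━━━━━━━━━
           ┃ CircuitBoard          
           ┠───────────────────────
━━━━━━━━━━━┃   0 1 2 3 4 5 6 7 8   
dal        ┃0           ·   ·      
───────────┃            │   │      
tecture tra┃1  [G]      ·   ·      
───────────┃    │                  
   Error   ┃2   ·                  
 already ex┃                       
 [Yes]  No ┃3       G              
───────────┃                       
ine maintai┃4                      
tecture imp┃Cursor: (1,0)          
━━━━━━━━━━━┃                       
           ┃                       
           ┃                       
           ┗━━━━━━━━━━━━━━━━━━━━━━━
                                   
                                   


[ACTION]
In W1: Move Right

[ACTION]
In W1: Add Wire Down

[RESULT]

           ┏━━━━━━━━━━━━━━━━━━━━━━━
           ┃ CircuitBoard          
           ┠───────────────────────
━━━━━━━━━━━┃   0 1 2 3 4 5 6 7 8   
dal        ┃0           ·   ·      
───────────┃            │   │      
tecture tra┃1   G  [.]  ·   ·      
───────────┃    │   │              
   Error   ┃2   ·   ·              
 already ex┃                       
 [Yes]  No ┃3       G              
───────────┃                       
ine maintai┃4                      
tecture imp┃Cursor: (1,1)          
━━━━━━━━━━━┃                       
           ┃                       
           ┃                       
           ┗━━━━━━━━━━━━━━━━━━━━━━━
                                   
                                   


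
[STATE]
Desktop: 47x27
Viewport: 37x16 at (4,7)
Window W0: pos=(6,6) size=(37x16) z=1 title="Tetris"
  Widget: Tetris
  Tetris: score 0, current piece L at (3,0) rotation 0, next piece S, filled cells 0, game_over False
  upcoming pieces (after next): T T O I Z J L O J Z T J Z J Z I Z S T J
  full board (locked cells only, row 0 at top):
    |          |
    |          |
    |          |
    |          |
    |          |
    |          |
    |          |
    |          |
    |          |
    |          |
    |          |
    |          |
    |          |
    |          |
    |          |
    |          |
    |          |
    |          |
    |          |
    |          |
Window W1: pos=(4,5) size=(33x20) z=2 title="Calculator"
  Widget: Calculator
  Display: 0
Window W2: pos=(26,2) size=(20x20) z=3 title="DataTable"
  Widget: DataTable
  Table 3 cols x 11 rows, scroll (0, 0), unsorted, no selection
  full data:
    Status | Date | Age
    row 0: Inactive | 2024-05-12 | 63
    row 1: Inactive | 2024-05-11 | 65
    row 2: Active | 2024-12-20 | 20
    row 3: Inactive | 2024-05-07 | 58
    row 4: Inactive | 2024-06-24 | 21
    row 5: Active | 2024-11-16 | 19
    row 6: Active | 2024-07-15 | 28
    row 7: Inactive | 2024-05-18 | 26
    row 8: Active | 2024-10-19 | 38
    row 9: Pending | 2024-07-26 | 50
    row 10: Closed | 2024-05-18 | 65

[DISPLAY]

┠─────────────────────┃Inactive│2024-
┃                     ┃Inactive│2024-
┃┌───┬───┬───┬───┐    ┃Active  │2024-
┃│ 7 │ 8 │ 9 │ ÷ │    ┃Inactive│2024-
┃├───┼───┼───┼───┤    ┃Inactive│2024-
┃│ 4 │ 5 │ 6 │ × │    ┃Active  │2024-
┃├───┼───┼───┼───┤    ┃Active  │2024-
┃│ 1 │ 2 │ 3 │ - │    ┃Inactive│2024-
┃├───┼───┼───┼───┤    ┃Active  │2024-
┃│ 0 │ . │ = │ + │    ┃Pending │2024-
┃├───┼───┼───┼───┤    ┃Closed  │2024-
┃│ C │ MC│ MR│ M+│    ┃              
┃└───┴───┴───┴───┘    ┃              
┃                     ┃              
┃                     ┗━━━━━━━━━━━━━━
┃                               ┃    


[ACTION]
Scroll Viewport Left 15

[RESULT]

    ┠─────────────────────┃Inactive│2
    ┃                     ┃Inactive│2
    ┃┌───┬───┬───┬───┐    ┃Active  │2
    ┃│ 7 │ 8 │ 9 │ ÷ │    ┃Inactive│2
    ┃├───┼───┼───┼───┤    ┃Inactive│2
    ┃│ 4 │ 5 │ 6 │ × │    ┃Active  │2
    ┃├───┼───┼───┼───┤    ┃Active  │2
    ┃│ 1 │ 2 │ 3 │ - │    ┃Inactive│2
    ┃├───┼───┼───┼───┤    ┃Active  │2
    ┃│ 0 │ . │ = │ + │    ┃Pending │2
    ┃├───┼───┼───┼───┤    ┃Closed  │2
    ┃│ C │ MC│ MR│ M+│    ┃          
    ┃└───┴───┴───┴───┘    ┃          
    ┃                     ┃          
    ┃                     ┗━━━━━━━━━━
    ┃                               ┃


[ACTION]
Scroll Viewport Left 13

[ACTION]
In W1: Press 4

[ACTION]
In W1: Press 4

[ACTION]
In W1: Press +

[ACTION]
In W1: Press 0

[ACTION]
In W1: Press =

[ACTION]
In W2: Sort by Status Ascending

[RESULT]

    ┠─────────────────────┃Active  │2
    ┃                     ┃Active  │2
    ┃┌───┬───┬───┬───┐    ┃Active  │2
    ┃│ 7 │ 8 │ 9 │ ÷ │    ┃Active  │2
    ┃├───┼───┼───┼───┤    ┃Closed  │2
    ┃│ 4 │ 5 │ 6 │ × │    ┃Inactive│2
    ┃├───┼───┼───┼───┤    ┃Inactive│2
    ┃│ 1 │ 2 │ 3 │ - │    ┃Inactive│2
    ┃├───┼───┼───┼───┤    ┃Inactive│2
    ┃│ 0 │ . │ = │ + │    ┃Inactive│2
    ┃├───┼───┼───┼───┤    ┃Pending │2
    ┃│ C │ MC│ MR│ M+│    ┃          
    ┃└───┴───┴───┴───┘    ┃          
    ┃                     ┃          
    ┃                     ┗━━━━━━━━━━
    ┃                               ┃


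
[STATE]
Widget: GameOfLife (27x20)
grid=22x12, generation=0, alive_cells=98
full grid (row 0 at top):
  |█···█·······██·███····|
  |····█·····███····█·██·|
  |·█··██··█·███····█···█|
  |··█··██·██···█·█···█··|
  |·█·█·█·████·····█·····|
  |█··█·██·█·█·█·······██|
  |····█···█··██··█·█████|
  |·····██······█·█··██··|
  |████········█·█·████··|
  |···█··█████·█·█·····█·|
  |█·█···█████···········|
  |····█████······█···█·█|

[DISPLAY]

Gen: 0                     
█···█·······██·███····     
····█·····███····█·██·     
·█··██··█·███····█···█     
··█··██·██···█·█···█··     
·█·█·█·████·····█·····     
█··█·██·█·█·█·······██     
····█···█··██··█·█████     
·····██······█·█··██··     
████········█·█·████··     
···█··█████·█·█·····█·     
█·█···█████···········     
····█████······█···█·█     
                           
                           
                           
                           
                           
                           
                           


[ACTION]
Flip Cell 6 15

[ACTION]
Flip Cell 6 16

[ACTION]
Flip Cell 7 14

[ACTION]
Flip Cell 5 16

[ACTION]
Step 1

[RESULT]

Gen: 1                     
············██··███···     
···██····██······█··█·     
···██·███····█··█··█··     
·███········█···█·····     
·█·█······██···██···█·     
··██·██···█·█··██·█··█     
····█····█·██·█·█····█     
·█████·····█··█·······     
·█████··██·██···██··█·     
█··█··█···█····█·███··     
···██·····██········█·     
·····█················     
                           
                           
                           
                           
                           
                           
                           


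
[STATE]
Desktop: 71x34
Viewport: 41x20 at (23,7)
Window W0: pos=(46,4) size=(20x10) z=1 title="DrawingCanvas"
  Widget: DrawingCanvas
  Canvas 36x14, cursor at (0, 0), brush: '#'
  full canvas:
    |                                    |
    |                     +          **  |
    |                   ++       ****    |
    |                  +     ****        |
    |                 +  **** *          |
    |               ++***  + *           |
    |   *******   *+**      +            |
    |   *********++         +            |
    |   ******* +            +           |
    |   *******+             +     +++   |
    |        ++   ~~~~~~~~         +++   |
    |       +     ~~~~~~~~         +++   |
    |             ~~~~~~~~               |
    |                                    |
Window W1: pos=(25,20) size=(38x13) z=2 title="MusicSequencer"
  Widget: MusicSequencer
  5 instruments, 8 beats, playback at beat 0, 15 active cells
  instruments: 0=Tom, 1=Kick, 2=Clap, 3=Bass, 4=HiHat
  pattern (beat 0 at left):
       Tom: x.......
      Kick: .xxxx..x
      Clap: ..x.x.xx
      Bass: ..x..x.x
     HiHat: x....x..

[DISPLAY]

                       ┃+                
                       ┃                 
                       ┃                 
                       ┃                 
                       ┃                 
                       ┃               ++
                       ┗━━━━━━━━━━━━━━━━━
                                         
                                         
                                         
                                         
                                         
                                         
  ┏━━━━━━━━━━━━━━━━━━━━━━━━━━━━━━━━━━━━┓ 
  ┃ MusicSequencer                     ┃ 
  ┠────────────────────────────────────┨ 
  ┃      ▼1234567                      ┃ 
  ┃   Tom█·······                      ┃ 
  ┃  Kick·████··█                      ┃ 
  ┃  Clap··█·█·██                      ┃ 


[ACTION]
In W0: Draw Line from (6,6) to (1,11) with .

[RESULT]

                       ┃+                
                       ┃           .     
                       ┃          .      
                       ┃         .       
                       ┃        .        
                       ┃       .       ++
                       ┗━━━━━━━━━━━━━━━━━
                                         
                                         
                                         
                                         
                                         
                                         
  ┏━━━━━━━━━━━━━━━━━━━━━━━━━━━━━━━━━━━━┓ 
  ┃ MusicSequencer                     ┃ 
  ┠────────────────────────────────────┨ 
  ┃      ▼1234567                      ┃ 
  ┃   Tom█·······                      ┃ 
  ┃  Kick·████··█                      ┃ 
  ┃  Clap··█·█·██                      ┃ 


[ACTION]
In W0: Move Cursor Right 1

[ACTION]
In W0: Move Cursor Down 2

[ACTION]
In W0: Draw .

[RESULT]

                       ┃                 
                       ┃           .     
                       ┃ .        .      
                       ┃         .       
                       ┃        .        
                       ┃       .       ++
                       ┗━━━━━━━━━━━━━━━━━
                                         
                                         
                                         
                                         
                                         
                                         
  ┏━━━━━━━━━━━━━━━━━━━━━━━━━━━━━━━━━━━━┓ 
  ┃ MusicSequencer                     ┃ 
  ┠────────────────────────────────────┨ 
  ┃      ▼1234567                      ┃ 
  ┃   Tom█·······                      ┃ 
  ┃  Kick·████··█                      ┃ 
  ┃  Clap··█·█·██                      ┃ 


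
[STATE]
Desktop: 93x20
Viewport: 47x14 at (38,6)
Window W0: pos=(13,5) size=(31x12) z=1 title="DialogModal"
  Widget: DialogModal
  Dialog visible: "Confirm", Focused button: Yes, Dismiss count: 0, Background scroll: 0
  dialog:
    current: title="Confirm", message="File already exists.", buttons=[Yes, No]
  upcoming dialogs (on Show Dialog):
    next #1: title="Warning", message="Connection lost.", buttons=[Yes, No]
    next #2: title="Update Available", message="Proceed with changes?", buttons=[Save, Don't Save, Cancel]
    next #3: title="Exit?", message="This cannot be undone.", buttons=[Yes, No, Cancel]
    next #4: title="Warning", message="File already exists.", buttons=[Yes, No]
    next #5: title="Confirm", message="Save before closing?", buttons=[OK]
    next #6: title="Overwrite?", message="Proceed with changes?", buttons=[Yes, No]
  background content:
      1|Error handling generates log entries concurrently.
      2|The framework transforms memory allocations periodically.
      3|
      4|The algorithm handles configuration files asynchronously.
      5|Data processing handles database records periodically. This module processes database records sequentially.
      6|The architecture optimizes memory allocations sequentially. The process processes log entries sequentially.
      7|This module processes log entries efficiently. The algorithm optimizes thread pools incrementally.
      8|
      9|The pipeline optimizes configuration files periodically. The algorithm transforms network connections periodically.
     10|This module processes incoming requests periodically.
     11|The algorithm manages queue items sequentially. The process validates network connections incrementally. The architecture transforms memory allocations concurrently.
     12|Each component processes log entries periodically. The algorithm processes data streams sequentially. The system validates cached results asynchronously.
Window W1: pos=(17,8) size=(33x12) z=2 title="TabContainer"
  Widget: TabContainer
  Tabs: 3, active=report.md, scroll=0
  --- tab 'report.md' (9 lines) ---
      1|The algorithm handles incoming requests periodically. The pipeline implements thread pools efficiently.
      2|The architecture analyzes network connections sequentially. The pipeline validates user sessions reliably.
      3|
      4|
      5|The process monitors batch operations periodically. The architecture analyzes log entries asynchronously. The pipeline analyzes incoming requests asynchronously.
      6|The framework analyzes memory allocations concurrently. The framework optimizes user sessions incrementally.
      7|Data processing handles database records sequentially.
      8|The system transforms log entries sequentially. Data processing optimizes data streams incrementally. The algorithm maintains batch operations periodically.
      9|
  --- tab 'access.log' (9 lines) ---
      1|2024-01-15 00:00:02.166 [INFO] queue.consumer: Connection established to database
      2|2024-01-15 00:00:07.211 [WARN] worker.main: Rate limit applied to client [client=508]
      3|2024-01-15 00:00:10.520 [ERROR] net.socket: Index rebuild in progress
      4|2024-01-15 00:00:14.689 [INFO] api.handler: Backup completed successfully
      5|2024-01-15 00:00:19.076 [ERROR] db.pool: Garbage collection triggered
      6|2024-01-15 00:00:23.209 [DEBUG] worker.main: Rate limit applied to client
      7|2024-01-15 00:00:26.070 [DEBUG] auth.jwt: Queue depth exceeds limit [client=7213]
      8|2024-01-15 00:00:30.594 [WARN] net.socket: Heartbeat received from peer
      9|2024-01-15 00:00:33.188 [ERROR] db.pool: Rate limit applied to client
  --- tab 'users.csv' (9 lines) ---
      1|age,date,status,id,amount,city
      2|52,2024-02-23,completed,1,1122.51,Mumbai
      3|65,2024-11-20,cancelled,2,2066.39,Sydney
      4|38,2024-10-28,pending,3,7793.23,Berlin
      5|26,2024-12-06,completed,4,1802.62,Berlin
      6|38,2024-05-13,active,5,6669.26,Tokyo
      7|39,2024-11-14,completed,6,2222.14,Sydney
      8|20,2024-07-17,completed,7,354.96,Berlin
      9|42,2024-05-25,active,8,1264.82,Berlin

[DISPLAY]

     ┃                                         
─────┨                                         
━━━━━━━━━━━┓                                   
           ┃                                   
───────────┨                                   
log │ users┃                                   
───────────┃                                   
s incoming ┃                                   
lyzes netwo┃                                   
           ┃                                   
           ┃                                   
 batch oper┃                                   
es memory a┃                                   
━━━━━━━━━━━┛                                   


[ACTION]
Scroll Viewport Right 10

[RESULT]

                                               
                                               
━━━┓                                           
   ┃                                           
───┨                                           
ers┃                                           
───┃                                           
ng ┃                                           
two┃                                           
   ┃                                           
   ┃                                           
per┃                                           
y a┃                                           
━━━┛                                           


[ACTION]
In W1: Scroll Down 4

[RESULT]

                                               
                                               
━━━┓                                           
   ┃                                           
───┨                                           
ers┃                                           
───┃                                           
per┃                                           
y a┃                                           
bas┃                                           
tri┃                                           
   ┃                                           
   ┃                                           
━━━┛                                           


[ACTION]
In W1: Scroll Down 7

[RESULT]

                                               
                                               
━━━┓                                           
   ┃                                           
───┨                                           
ers┃                                           
───┃                                           
   ┃                                           
   ┃                                           
   ┃                                           
   ┃                                           
   ┃                                           
   ┃                                           
━━━┛                                           


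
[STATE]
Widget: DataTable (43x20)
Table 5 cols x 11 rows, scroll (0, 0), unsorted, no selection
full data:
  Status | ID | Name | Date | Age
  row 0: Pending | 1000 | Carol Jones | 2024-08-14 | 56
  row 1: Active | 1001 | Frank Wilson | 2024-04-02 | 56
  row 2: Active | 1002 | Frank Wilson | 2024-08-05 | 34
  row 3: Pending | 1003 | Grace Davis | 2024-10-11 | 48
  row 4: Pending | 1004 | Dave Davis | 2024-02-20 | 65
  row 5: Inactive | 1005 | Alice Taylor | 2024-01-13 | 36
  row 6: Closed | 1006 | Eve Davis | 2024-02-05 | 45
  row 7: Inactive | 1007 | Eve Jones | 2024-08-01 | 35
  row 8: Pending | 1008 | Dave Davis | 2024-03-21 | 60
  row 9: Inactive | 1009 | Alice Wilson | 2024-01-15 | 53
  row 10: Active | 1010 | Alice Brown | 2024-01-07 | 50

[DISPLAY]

Status  │ID  │Name        │Date      │Age  
────────┼────┼────────────┼──────────┼───  
Pending │1000│Carol Jones │2024-08-14│56   
Active  │1001│Frank Wilson│2024-04-02│56   
Active  │1002│Frank Wilson│2024-08-05│34   
Pending │1003│Grace Davis │2024-10-11│48   
Pending │1004│Dave Davis  │2024-02-20│65   
Inactive│1005│Alice Taylor│2024-01-13│36   
Closed  │1006│Eve Davis   │2024-02-05│45   
Inactive│1007│Eve Jones   │2024-08-01│35   
Pending │1008│Dave Davis  │2024-03-21│60   
Inactive│1009│Alice Wilson│2024-01-15│53   
Active  │1010│Alice Brown │2024-01-07│50   
                                           
                                           
                                           
                                           
                                           
                                           
                                           


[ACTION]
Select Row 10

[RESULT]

Status  │ID  │Name        │Date      │Age  
────────┼────┼────────────┼──────────┼───  
Pending │1000│Carol Jones │2024-08-14│56   
Active  │1001│Frank Wilson│2024-04-02│56   
Active  │1002│Frank Wilson│2024-08-05│34   
Pending │1003│Grace Davis │2024-10-11│48   
Pending │1004│Dave Davis  │2024-02-20│65   
Inactive│1005│Alice Taylor│2024-01-13│36   
Closed  │1006│Eve Davis   │2024-02-05│45   
Inactive│1007│Eve Jones   │2024-08-01│35   
Pending │1008│Dave Davis  │2024-03-21│60   
Inactive│1009│Alice Wilson│2024-01-15│53   
>ctive  │1010│Alice Brown │2024-01-07│50   
                                           
                                           
                                           
                                           
                                           
                                           
                                           


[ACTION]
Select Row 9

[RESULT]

Status  │ID  │Name        │Date      │Age  
────────┼────┼────────────┼──────────┼───  
Pending │1000│Carol Jones │2024-08-14│56   
Active  │1001│Frank Wilson│2024-04-02│56   
Active  │1002│Frank Wilson│2024-08-05│34   
Pending │1003│Grace Davis │2024-10-11│48   
Pending │1004│Dave Davis  │2024-02-20│65   
Inactive│1005│Alice Taylor│2024-01-13│36   
Closed  │1006│Eve Davis   │2024-02-05│45   
Inactive│1007│Eve Jones   │2024-08-01│35   
Pending │1008│Dave Davis  │2024-03-21│60   
>nactive│1009│Alice Wilson│2024-01-15│53   
Active  │1010│Alice Brown │2024-01-07│50   
                                           
                                           
                                           
                                           
                                           
                                           
                                           


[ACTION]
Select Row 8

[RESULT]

Status  │ID  │Name        │Date      │Age  
────────┼────┼────────────┼──────────┼───  
Pending │1000│Carol Jones │2024-08-14│56   
Active  │1001│Frank Wilson│2024-04-02│56   
Active  │1002│Frank Wilson│2024-08-05│34   
Pending │1003│Grace Davis │2024-10-11│48   
Pending │1004│Dave Davis  │2024-02-20│65   
Inactive│1005│Alice Taylor│2024-01-13│36   
Closed  │1006│Eve Davis   │2024-02-05│45   
Inactive│1007│Eve Jones   │2024-08-01│35   
>ending │1008│Dave Davis  │2024-03-21│60   
Inactive│1009│Alice Wilson│2024-01-15│53   
Active  │1010│Alice Brown │2024-01-07│50   
                                           
                                           
                                           
                                           
                                           
                                           
                                           


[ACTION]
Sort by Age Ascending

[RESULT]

Status  │ID  │Name        │Date      │Ag▲  
────────┼────┼────────────┼──────────┼───  
Active  │1002│Frank Wilson│2024-08-05│34   
Inactive│1007│Eve Jones   │2024-08-01│35   
Inactive│1005│Alice Taylor│2024-01-13│36   
Closed  │1006│Eve Davis   │2024-02-05│45   
Pending │1003│Grace Davis │2024-10-11│48   
Active  │1010│Alice Brown │2024-01-07│50   
Inactive│1009│Alice Wilson│2024-01-15│53   
Pending │1000│Carol Jones │2024-08-14│56   
>ctive  │1001│Frank Wilson│2024-04-02│56   
Pending │1008│Dave Davis  │2024-03-21│60   
Pending │1004│Dave Davis  │2024-02-20│65   
                                           
                                           
                                           
                                           
                                           
                                           
                                           


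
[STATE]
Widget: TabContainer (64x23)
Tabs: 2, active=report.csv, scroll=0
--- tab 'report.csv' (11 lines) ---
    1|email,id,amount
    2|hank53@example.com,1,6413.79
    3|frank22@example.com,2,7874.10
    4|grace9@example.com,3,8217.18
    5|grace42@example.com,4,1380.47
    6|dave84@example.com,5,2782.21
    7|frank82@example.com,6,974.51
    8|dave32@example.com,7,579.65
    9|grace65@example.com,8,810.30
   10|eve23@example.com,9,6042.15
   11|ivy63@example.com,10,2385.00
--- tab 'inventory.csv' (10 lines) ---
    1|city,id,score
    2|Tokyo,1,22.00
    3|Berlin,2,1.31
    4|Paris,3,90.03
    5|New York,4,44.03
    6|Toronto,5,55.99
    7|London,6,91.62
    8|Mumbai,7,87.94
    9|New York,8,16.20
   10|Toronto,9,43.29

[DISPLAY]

[report.csv]│ inventory.csv                                     
────────────────────────────────────────────────────────────────
email,id,amount                                                 
hank53@example.com,1,6413.79                                    
frank22@example.com,2,7874.10                                   
grace9@example.com,3,8217.18                                    
grace42@example.com,4,1380.47                                   
dave84@example.com,5,2782.21                                    
frank82@example.com,6,974.51                                    
dave32@example.com,7,579.65                                     
grace65@example.com,8,810.30                                    
eve23@example.com,9,6042.15                                     
ivy63@example.com,10,2385.00                                    
                                                                
                                                                
                                                                
                                                                
                                                                
                                                                
                                                                
                                                                
                                                                
                                                                


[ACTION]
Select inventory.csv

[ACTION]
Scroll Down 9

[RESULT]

 report.csv │[inventory.csv]                                    
────────────────────────────────────────────────────────────────
Toronto,9,43.29                                                 
                                                                
                                                                
                                                                
                                                                
                                                                
                                                                
                                                                
                                                                
                                                                
                                                                
                                                                
                                                                
                                                                
                                                                
                                                                
                                                                
                                                                
                                                                
                                                                
                                                                


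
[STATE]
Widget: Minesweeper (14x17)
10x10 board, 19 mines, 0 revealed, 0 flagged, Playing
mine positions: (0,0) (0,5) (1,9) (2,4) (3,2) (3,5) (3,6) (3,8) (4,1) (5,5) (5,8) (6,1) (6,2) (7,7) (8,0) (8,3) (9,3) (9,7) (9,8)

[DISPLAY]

■■■■■■■■■■    
■■■■■■■■■■    
■■■■■■■■■■    
■■■■■■■■■■    
■■■■■■■■■■    
■■■■■■■■■■    
■■■■■■■■■■    
■■■■■■■■■■    
■■■■■■■■■■    
■■■■■■■■■■    
              
              
              
              
              
              
              


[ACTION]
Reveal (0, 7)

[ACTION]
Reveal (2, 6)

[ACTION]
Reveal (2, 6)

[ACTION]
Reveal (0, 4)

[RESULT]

■■■■1■1 1■    
■■■■■■1 1■    
■■■■■■222■    
■■■■■■■■■■    
■■■■■■■■■■    
■■■■■■■■■■    
■■■■■■■■■■    
■■■■■■■■■■    
■■■■■■■■■■    
■■■■■■■■■■    
              
              
              
              
              
              
              


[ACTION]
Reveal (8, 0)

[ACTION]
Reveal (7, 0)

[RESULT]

✹■■■1✹1 1■    
■■■■■■1 1✹    
■■■■✹■222■    
■■✹■■✹✹■✹■    
■✹■■■■■■■■    
■■■■■✹■■✹■    
■✹✹■■■■■■■    
■■■■■■■✹■■    
✹■■✹■■■■■■    
■■■✹■■■✹✹■    
              
              
              
              
              
              
              
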